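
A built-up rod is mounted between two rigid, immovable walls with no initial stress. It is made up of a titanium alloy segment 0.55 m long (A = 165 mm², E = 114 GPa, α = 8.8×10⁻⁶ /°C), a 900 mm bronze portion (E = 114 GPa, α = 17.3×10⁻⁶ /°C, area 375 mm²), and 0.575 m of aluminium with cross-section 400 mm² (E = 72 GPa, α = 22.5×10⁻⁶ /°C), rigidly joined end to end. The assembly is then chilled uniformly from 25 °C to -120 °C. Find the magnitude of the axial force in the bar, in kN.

P ≈ 68.8 kN (tensile)

If the supports were absent, the total length change would be Σ αᵢΔT Lᵢ = 8.8×10⁻⁶×145×550 + 17.3×10⁻⁶×145×900 + 22.5×10⁻⁶×145×575 = 4.835 mm.
The rigid supports impose zero overall length change; the single axial force P common to all segments must satisfy P Σ Lᵢ/(AᵢEᵢ) = δ_free.
The series flexibility is Σ Lᵢ/(AᵢEᵢ) = 550/(165×114×10³) + 900/(375×114×10³) + 575/(400×72×10³) = 7.026×10⁻⁵ mm/N.
Hence P = δ_free / Σ(L/AE) = 4.835/7.026×10⁻⁵ = 68.82 kN (tensile).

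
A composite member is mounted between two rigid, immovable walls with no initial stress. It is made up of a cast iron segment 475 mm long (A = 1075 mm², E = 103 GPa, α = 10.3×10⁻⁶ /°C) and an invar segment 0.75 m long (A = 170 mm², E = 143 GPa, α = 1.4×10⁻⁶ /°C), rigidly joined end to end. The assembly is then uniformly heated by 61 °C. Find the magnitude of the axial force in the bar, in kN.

Free thermal expansion of the whole bar: Σ αᵢΔT Lᵢ = 10.3×10⁻⁶×61×475 + 1.4×10⁻⁶×61×750 = 0.3625 mm.
The rigid supports impose zero overall length change; the single axial force P common to all segments must satisfy P Σ Lᵢ/(AᵢEᵢ) = δ_free.
The series flexibility is Σ Lᵢ/(AᵢEᵢ) = 475/(1075×103×10³) + 750/(170×143×10³) = 3.514×10⁻⁵ mm/N.
P = 0.3625 / 3.514×10⁻⁵ = 10320 N = 10.32 kN, compressive.

P ≈ 10.3 kN (compressive)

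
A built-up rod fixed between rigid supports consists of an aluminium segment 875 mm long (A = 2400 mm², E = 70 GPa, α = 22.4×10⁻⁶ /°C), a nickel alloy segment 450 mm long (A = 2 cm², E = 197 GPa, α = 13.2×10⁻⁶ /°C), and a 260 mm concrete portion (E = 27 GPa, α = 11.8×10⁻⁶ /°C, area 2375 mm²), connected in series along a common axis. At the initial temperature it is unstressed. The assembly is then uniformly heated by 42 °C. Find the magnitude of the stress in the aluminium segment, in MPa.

σ ≈ 24.2 MPa (compressive)

Free thermal expansion of the whole bar: Σ αᵢΔT Lᵢ = 22.4×10⁻⁶×42×875 + 13.2×10⁻⁶×42×450 + 11.8×10⁻⁶×42×260 = 1.202 mm.
Since the ends are fixed, an axial force P builds up, equal in every segment, with P · Σ Lᵢ/(AᵢEᵢ) = δ_free.
Σ Lᵢ/(AᵢEᵢ) = 875/(2400×70×10³) + 450/(200×197×10³) + 260/(2375×27×10³) = 2.068×10⁻⁵ mm/N.
Hence P = δ_free / Σ(L/AE) = 1.202/2.068×10⁻⁵ = 58.09 kN (compressive).
σ_{aluminium} = P / A = 58090 / 2400 = 24.2 MPa.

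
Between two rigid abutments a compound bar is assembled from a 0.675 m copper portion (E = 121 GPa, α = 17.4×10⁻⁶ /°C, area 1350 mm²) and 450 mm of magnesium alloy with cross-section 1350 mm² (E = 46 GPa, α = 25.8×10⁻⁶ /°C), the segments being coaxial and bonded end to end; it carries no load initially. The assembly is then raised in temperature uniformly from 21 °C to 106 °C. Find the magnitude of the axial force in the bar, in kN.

Free thermal expansion of the whole bar: Σ αᵢΔT Lᵢ = 17.4×10⁻⁶×85×675 + 25.8×10⁻⁶×85×450 = 1.985 mm.
Since the ends are fixed, an axial force P builds up, equal in every segment, with P · Σ Lᵢ/(AᵢEᵢ) = δ_free.
Σ Lᵢ/(AᵢEᵢ) = 675/(1350×121×10³) + 450/(1350×46×10³) = 1.138×10⁻⁵ mm/N.
So P = 1.985 / 1.138×10⁻⁵ = 174.5 kN, compressive.

P ≈ 174 kN (compressive)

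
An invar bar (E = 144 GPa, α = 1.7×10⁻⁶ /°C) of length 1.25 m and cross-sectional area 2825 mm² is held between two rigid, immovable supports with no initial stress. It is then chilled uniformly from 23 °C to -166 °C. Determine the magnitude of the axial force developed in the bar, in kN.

With zero net strain, σ = E·αΔT = 144 GPa × 1.7×10⁻⁶ × 189 = 46.27 MPa.
P = AEαΔT = 2825 × 144×10³ × 1.7×10⁻⁶ × 189 = 130.7 kN (tensile).

P ≈ 131 kN (tensile)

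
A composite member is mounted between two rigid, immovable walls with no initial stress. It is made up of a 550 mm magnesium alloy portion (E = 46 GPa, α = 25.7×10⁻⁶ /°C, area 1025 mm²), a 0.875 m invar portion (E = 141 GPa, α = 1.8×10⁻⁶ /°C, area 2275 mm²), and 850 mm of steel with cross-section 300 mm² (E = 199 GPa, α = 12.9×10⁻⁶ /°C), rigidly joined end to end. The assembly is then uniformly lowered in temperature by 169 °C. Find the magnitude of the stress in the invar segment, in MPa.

If the supports were absent, the total length change would be Σ αᵢΔT Lᵢ = 25.7×10⁻⁶×169×550 + 1.8×10⁻⁶×169×875 + 12.9×10⁻⁶×169×850 = 4.508 mm.
The walls prevent any net length change, so an axial force P (same in every segment) develops. Compatibility: P · Σ Lᵢ/(AᵢEᵢ) = δ_free.
Σ Lᵢ/(AᵢEᵢ) = 550/(1025×46×10³) + 875/(2275×141×10³) + 850/(300×199×10³) = 2.863×10⁻⁵ mm/N.
So P = 4.508 / 2.863×10⁻⁵ = 157.5 kN, tensile.
σ_{invar} = P / A = 157500 / 2275 = 69.21 MPa.

σ ≈ 69.2 MPa (tensile)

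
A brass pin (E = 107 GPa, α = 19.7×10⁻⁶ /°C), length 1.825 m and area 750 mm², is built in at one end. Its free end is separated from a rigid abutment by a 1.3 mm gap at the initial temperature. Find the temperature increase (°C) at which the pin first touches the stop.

ΔT ≈ 36.2 °C

Contact occurs when the free expansion equals the gap: αΔT L = 1.3 mm.
ΔT = 1.3 / (19.7×10⁻⁶ × 1825) = 36.16 °C.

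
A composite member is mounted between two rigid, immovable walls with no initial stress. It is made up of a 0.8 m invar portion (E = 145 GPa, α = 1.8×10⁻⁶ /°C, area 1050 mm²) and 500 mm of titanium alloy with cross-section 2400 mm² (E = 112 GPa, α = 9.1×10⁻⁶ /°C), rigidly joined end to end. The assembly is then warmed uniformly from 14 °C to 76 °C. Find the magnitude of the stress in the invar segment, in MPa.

With the walls removed the bar would change length by δ_free = Σ αᵢΔT Lᵢ = 1.8×10⁻⁶×62×800 + 9.1×10⁻⁶×62×500 = 0.3714 mm.
The rigid supports impose zero overall length change; the single axial force P common to all segments must satisfy P Σ Lᵢ/(AᵢEᵢ) = δ_free.
Σ Lᵢ/(AᵢEᵢ) = 800/(1050×145×10³) + 500/(2400×112×10³) = 7.115×10⁻⁶ mm/N.
So P = 0.3714 / 7.115×10⁻⁶ = 52.2 kN, compressive.
σ_{invar} = P / A = 52200 / 1050 = 49.71 MPa.

σ ≈ 49.7 MPa (compressive)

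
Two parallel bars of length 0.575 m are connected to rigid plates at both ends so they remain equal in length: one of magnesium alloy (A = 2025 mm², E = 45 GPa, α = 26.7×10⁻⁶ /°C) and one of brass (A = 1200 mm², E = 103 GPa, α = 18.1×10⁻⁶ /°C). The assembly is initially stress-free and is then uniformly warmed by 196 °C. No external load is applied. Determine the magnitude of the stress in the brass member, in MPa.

σ ≈ 73.7 MPa (tensile)

Equilibrium of a rigid end plate with no external load gives equal and opposite internal forces ±P in the two members. Since α_{magnesium alloy} > α_{brass}, heating drives the magnesium alloy into compression and the brass into tension.
Compatibility of the two members (thermal + elastic change equal): (α₁ − α₂)ΔT = P·[1/(A₁E₁) + 1/(A₂E₂)].
|α₁ − α₂|·ΔT = 8.6×10⁻⁶ × 196 = 0.001686.
1/(A₁E₁) + 1/(A₂E₂) = 1/(2025×45×10³) + 1/(1200×103×10³) = 1.906×10⁻⁸ N⁻¹.
So P = 0.001686 / 1.906×10⁻⁸ = 88.42 kN.
σ_{brass} = P/A₂ = 88420/1200 = 73.68 MPa, tensile.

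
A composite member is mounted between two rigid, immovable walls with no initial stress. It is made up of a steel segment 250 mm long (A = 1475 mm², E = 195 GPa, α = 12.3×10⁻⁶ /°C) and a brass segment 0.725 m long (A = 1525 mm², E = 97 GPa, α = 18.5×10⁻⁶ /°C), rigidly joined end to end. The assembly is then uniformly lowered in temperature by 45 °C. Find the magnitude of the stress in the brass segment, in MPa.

Free thermal contraction of the whole bar: Σ αᵢΔT Lᵢ = 12.3×10⁻⁶×45×250 + 18.5×10⁻⁶×45×725 = 0.7419 mm.
The walls prevent any net length change, so an axial force P (same in every segment) develops. Compatibility: P · Σ Lᵢ/(AᵢEᵢ) = δ_free.
The series flexibility is Σ Lᵢ/(AᵢEᵢ) = 250/(1475×195×10³) + 725/(1525×97×10³) = 5.77×10⁻⁶ mm/N.
Hence P = δ_free / Σ(L/AE) = 0.7419/5.77×10⁻⁶ = 128.6 kN (tensile).
σ_{brass} = P / A = 128600 / 1525 = 84.31 MPa.

σ ≈ 84.3 MPa (tensile)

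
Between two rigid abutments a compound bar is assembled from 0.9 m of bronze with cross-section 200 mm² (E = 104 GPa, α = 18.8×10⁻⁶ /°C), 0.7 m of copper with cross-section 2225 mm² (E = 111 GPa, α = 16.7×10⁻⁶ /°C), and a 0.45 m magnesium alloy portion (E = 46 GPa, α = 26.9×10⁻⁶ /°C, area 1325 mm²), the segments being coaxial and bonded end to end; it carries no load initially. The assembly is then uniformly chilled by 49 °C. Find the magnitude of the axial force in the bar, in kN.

P ≈ 37.3 kN (tensile)

If the supports were absent, the total length change would be Σ αᵢΔT Lᵢ = 18.8×10⁻⁶×49×900 + 16.7×10⁻⁶×49×700 + 26.9×10⁻⁶×49×450 = 1.995 mm.
Since the ends are fixed, an axial force P builds up, equal in every segment, with P · Σ Lᵢ/(AᵢEᵢ) = δ_free.
The series flexibility is Σ Lᵢ/(AᵢEᵢ) = 900/(200×104×10³) + 700/(2225×111×10³) + 450/(1325×46×10³) = 5.349×10⁻⁵ mm/N.
Hence P = δ_free / Σ(L/AE) = 1.995/5.349×10⁻⁵ = 37.3 kN (tensile).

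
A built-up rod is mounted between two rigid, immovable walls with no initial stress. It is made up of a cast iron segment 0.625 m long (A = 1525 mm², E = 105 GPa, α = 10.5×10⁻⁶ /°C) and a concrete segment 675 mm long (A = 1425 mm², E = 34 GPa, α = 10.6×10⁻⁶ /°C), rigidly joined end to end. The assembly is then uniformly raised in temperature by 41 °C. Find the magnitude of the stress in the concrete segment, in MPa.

With the walls removed the bar would change length by δ_free = Σ αᵢΔT Lᵢ = 10.5×10⁻⁶×41×625 + 10.6×10⁻⁶×41×675 = 0.5624 mm.
The walls prevent any net length change, so an axial force P (same in every segment) develops. Compatibility: P · Σ Lᵢ/(AᵢEᵢ) = δ_free.
Σ Lᵢ/(AᵢEᵢ) = 625/(1525×105×10³) + 675/(1425×34×10³) = 1.784×10⁻⁵ mm/N.
P = 0.5624 / 1.784×10⁻⁵ = 31530 N = 31.53 kN, compressive.
σ_{concrete} = P / A = 31530 / 1425 = 22.13 MPa.

σ ≈ 22.1 MPa (compressive)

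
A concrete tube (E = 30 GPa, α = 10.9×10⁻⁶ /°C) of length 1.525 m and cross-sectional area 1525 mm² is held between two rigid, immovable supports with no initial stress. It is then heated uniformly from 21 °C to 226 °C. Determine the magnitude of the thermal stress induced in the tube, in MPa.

Because both ends are immovable the net strain is zero, and the suppressed thermal strain is αΔT = 10.9×10⁻⁶ × 205 = 2234.5×10⁻⁶.
σ = EαΔT = 30×10³ × 10.9×10⁻⁶ × 205 = 67.03 MPa (compressive; the tube is trying to expand).

σ ≈ 67 MPa (compressive)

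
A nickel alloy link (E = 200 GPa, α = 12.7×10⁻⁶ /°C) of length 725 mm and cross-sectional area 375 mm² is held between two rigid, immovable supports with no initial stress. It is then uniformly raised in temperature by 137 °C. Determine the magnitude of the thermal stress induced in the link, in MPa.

σ ≈ 348 MPa (compressive)

The supports are rigid, so the total axial strain is zero. The restrained thermal strain is ε = αΔT = 12.7×10⁻⁶ × 137 = 1739.9×10⁻⁶.
Hence σ = E·αΔT = 200×10³ × 1739.9×10⁻⁶ = 348 MPa, compressive.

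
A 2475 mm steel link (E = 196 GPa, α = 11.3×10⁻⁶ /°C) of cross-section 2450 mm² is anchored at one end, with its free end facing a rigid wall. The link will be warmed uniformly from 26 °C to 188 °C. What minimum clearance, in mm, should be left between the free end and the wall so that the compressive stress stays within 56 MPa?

Free expansion if unrestrained: δ_free = αΔT L = 11.3×10⁻⁶ × 162 × 2475 = 4.531 mm.
A stress of 56 MPa corresponds to the wall pushing the link back by σL/E = 56×2475/(196×10³) = 0.7071 mm.
So the gap has to take up the difference, g_min = δ_free − σL/E = 4.531 − 0.7071 = 3.824 mm.

g ≈ 3.82 mm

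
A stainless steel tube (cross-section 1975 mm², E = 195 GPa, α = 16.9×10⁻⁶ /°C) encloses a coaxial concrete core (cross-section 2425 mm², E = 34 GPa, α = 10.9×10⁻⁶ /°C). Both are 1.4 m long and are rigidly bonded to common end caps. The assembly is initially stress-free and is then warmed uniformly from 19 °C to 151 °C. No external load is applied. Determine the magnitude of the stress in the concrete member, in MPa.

Both members must finish at the same length. With the larger α, the stainless steel tends to over-expand; the plates restrain it, putting the stainless steel in compression and the concrete in tension. With no external load the two internal forces are equal and opposite, magnitude P.
Equating the net (thermal + elastic) strains gives |α₁ − α₂|·ΔT = P·[1/(A₁E₁) + 1/(A₂E₂)].
|α₁ − α₂|·ΔT = 6×10⁻⁶ × 132 = 0.000792.
1/(A₁E₁) + 1/(A₂E₂) = 1/(1975×195×10³) + 1/(2425×34×10³) = 1.473×10⁻⁸ N⁻¹.
P = 0.000792 / 1.473×10⁻⁸ = 53790 N = 53.79 kN.
σ_{concrete} = P/A₂ = 53790/2425 = 22.18 MPa, tensile.

σ ≈ 22.2 MPa (tensile)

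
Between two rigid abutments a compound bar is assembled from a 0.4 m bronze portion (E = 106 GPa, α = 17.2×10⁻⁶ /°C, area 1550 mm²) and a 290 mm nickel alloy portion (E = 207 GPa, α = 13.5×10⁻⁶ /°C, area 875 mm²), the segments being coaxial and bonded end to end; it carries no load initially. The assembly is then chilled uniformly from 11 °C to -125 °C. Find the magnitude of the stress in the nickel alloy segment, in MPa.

σ ≈ 416 MPa (tensile)

If the supports were absent, the total length change would be Σ αᵢΔT Lᵢ = 17.2×10⁻⁶×136×400 + 13.5×10⁻⁶×136×290 = 1.468 mm.
The rigid supports impose zero overall length change; the single axial force P common to all segments must satisfy P Σ Lᵢ/(AᵢEᵢ) = δ_free.
The series flexibility is Σ Lᵢ/(AᵢEᵢ) = 400/(1550×106×10³) + 290/(875×207×10³) = 4.036×10⁻⁶ mm/N.
P = 1.468 / 4.036×10⁻⁶ = 363800 N = 363.8 kN, tensile.
σ_{nickel alloy} = P / A = 363800 / 875 = 415.8 MPa.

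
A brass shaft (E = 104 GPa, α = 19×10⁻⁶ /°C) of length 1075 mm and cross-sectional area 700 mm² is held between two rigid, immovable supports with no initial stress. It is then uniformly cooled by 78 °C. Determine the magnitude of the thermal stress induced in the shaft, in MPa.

Because both ends are immovable the net strain is zero, and the suppressed thermal strain is αΔT = 19×10⁻⁶ × 78 = 1482×10⁻⁶.
Hence σ = E·αΔT = 104×10³ × 1482×10⁻⁶ = 154.1 MPa, tensile.

σ ≈ 154 MPa (tensile)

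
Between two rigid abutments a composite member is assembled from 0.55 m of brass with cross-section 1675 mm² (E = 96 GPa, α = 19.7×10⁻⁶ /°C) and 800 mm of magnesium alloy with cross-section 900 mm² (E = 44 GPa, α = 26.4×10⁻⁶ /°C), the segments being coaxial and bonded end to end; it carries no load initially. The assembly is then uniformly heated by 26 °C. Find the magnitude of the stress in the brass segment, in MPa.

σ ≈ 21 MPa (compressive)

Free thermal expansion of the whole bar: Σ αᵢΔT Lᵢ = 19.7×10⁻⁶×26×550 + 26.4×10⁻⁶×26×800 = 0.8308 mm.
The walls prevent any net length change, so an axial force P (same in every segment) develops. Compatibility: P · Σ Lᵢ/(AᵢEᵢ) = δ_free.
Σ Lᵢ/(AᵢEᵢ) = 550/(1675×96×10³) + 800/(900×44×10³) = 2.362×10⁻⁵ mm/N.
Hence P = δ_free / Σ(L/AE) = 0.8308/2.362×10⁻⁵ = 35.17 kN (compressive).
σ_{brass} = P / A = 35170 / 1675 = 21 MPa.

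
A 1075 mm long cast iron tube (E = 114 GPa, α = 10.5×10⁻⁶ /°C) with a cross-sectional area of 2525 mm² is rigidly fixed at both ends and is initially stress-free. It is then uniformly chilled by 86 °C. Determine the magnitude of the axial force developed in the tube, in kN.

P ≈ 260 kN (tensile)

With zero net strain, σ = E·αΔT = 114 GPa × 10.5×10⁻⁶ × 86 = 102.9 MPa.
Axial force P = σA = 102.9 × 2525 = 259900 N = 259.9 kN, tensile.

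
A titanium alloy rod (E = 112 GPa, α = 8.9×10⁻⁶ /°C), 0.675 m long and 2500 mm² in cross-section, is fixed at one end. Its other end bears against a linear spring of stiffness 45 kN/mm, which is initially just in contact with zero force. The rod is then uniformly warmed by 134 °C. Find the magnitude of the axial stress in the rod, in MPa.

If the spring were absent the rod would lengthen by αΔT L = 8.9×10⁻⁶ × 134 × 675 = 0.805 mm.
Let P be the compressive force at the spring. The rod shortens elastically by PL/(AE) and the spring compresses by P/k; together these equal δ_free.
So P = δ_free / [L/(AE) + 1/k] = 0.805 / [ 675/(2500×112×10³) + 1/(45×10³) ].
P = 0.805 / 2.463×10⁻⁵ = 32680 N.
σ = P/A = 32680/2500 = 13.07 MPa.

σ ≈ 13.1 MPa (compressive)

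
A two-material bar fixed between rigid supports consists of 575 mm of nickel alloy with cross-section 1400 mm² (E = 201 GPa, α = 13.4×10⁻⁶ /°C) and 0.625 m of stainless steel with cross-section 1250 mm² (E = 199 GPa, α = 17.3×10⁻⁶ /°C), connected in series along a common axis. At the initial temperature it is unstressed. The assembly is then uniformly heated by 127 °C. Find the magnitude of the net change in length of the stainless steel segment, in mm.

If the supports were absent, the total length change would be Σ αᵢΔT Lᵢ = 13.4×10⁻⁶×127×575 + 17.3×10⁻⁶×127×625 = 2.352 mm.
Since the ends are fixed, an axial force P builds up, equal in every segment, with P · Σ Lᵢ/(AᵢEᵢ) = δ_free.
Σ Lᵢ/(AᵢEᵢ) = 575/(1400×201×10³) + 625/(1250×199×10³) = 4.556×10⁻⁶ mm/N.
So P = 2.352 / 4.556×10⁻⁶ = 516.2 kN, compressive.
For the stainless steel segment, free thermal change = 17.3×10⁻⁶×127×625 = 1.373 mm and elastic change from P = 516200×625/(1250×199×10³) = 1.297 mm; these oppose, so the net change is 0.0762 mm (segment lengthens).

|ΔL| ≈ 0.0762 mm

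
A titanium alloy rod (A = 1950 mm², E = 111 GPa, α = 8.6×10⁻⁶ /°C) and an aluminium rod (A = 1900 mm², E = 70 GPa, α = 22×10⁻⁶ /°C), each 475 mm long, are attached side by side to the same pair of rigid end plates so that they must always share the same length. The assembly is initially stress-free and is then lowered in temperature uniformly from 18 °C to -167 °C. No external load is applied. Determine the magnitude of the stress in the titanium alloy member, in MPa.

Equilibrium of a rigid end plate with no external load gives equal and opposite internal forces ±P in the two members. Since α_{aluminium} > α_{titanium alloy}, cooling drives the aluminium into tension and the titanium alloy into compression.
Setting the final lengths equal and cancelling L: (α₁ − α₂)ΔT = P/(A₁E₁) + P/(A₂E₂).
|α₁ − α₂|·ΔT = 13.4×10⁻⁶ × 185 = 0.002479.
1/(A₁E₁) + 1/(A₂E₂) = 1/(1950×111×10³) + 1/(1900×70×10³) = 1.214×10⁻⁸ N⁻¹.
P = 0.002479 / 1.214×10⁻⁸ = 204200 N = 204.2 kN.
σ_{titanium alloy} = P/A₁ = 204200/1950 = 104.7 MPa, compressive.

σ ≈ 105 MPa (compressive)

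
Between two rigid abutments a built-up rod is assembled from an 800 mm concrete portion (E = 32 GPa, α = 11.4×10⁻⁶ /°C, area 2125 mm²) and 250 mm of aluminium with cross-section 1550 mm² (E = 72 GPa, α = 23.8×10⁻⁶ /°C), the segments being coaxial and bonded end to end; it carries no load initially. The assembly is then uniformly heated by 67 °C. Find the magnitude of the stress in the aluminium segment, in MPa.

σ ≈ 46.5 MPa (compressive)

If the supports were absent, the total length change would be Σ αᵢΔT Lᵢ = 11.4×10⁻⁶×67×800 + 23.8×10⁻⁶×67×250 = 1.01 mm.
Since the ends are fixed, an axial force P builds up, equal in every segment, with P · Σ Lᵢ/(AᵢEᵢ) = δ_free.
Σ Lᵢ/(AᵢEᵢ) = 800/(2125×32×10³) + 250/(1550×72×10³) = 1.4×10⁻⁵ mm/N.
So P = 1.01 / 1.4×10⁻⁵ = 72.1 kN, compressive.
σ_{aluminium} = P / A = 72100 / 1550 = 46.51 MPa.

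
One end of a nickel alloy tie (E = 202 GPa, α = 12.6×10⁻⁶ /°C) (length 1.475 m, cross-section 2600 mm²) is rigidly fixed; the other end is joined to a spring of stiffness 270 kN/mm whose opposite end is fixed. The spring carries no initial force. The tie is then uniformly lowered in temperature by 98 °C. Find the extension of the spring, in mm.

If the spring were absent the tie would shorten by αΔT L = 12.6×10⁻⁶ × 98 × 1475 = 1.821 mm.
With a force P in the spring, the elastic change of the tie is PL/(AE) and that of the spring is P/k; compatibility requires their sum to equal δ_free.
So P = δ_free / [L/(AE) + 1/k] = 1.821 / [ 1475/(2600×202×10³) + 1/(270×10³) ].
P = 1.821 / 6.512×10⁻⁶ = 279700 N.
Spring extension = P/k = 279700/(270×10³) = 1.036 mm.

δ ≈ 1.04 mm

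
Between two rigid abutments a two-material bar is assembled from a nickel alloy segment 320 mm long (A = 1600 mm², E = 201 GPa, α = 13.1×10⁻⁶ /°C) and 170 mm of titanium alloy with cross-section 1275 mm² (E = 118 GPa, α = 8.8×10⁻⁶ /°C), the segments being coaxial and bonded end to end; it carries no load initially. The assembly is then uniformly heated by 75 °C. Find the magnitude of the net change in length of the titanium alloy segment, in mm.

With the walls removed the bar would change length by δ_free = Σ αᵢΔT Lᵢ = 13.1×10⁻⁶×75×320 + 8.8×10⁻⁶×75×170 = 0.4266 mm.
The walls prevent any net length change, so an axial force P (same in every segment) develops. Compatibility: P · Σ Lᵢ/(AᵢEᵢ) = δ_free.
Σ Lᵢ/(AᵢEᵢ) = 320/(1600×201×10³) + 170/(1275×118×10³) = 2.125×10⁻⁶ mm/N.
So P = 0.4266 / 2.125×10⁻⁶ = 200.8 kN, compressive.
For the titanium alloy segment, free thermal change = 8.8×10⁻⁶×75×170 = 0.1122 mm and elastic change from P = 200800×170/(1275×118×10³) = 0.2268 mm; these oppose, so the net change is 0.115 mm (segment shortens).

|ΔL| ≈ 0.115 mm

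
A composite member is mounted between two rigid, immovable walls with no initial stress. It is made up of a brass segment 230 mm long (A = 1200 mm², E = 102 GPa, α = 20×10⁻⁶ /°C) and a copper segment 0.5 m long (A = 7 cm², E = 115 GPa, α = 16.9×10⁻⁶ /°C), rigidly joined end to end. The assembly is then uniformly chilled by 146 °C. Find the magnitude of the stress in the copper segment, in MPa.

σ ≈ 336 MPa (tensile)

If the supports were absent, the total length change would be Σ αᵢΔT Lᵢ = 20×10⁻⁶×146×230 + 16.9×10⁻⁶×146×500 = 1.905 mm.
The walls prevent any net length change, so an axial force P (same in every segment) develops. Compatibility: P · Σ Lᵢ/(AᵢEᵢ) = δ_free.
Σ Lᵢ/(AᵢEᵢ) = 230/(1200×102×10³) + 500/(700×115×10³) = 8.09×10⁻⁶ mm/N.
Hence P = δ_free / Σ(L/AE) = 1.905/8.09×10⁻⁶ = 235.5 kN (tensile).
σ_{copper} = P / A = 235500 / 700 = 336.4 MPa.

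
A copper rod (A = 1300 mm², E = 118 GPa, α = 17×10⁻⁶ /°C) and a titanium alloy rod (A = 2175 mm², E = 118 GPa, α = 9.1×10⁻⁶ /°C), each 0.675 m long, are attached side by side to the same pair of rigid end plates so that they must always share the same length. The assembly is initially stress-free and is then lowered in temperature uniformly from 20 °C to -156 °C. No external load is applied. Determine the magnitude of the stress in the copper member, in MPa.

Both members must finish at the same length. With the larger α, the copper tends to over-contract; the plates restrain it, putting the copper in tension and the titanium alloy in compression. With no external load the two internal forces are equal and opposite, magnitude P.
Equating the net (thermal + elastic) strains gives |α₁ − α₂|·ΔT = P·[1/(A₁E₁) + 1/(A₂E₂)].
|α₁ − α₂|·ΔT = 7.9×10⁻⁶ × 176 = 0.00139.
1/(A₁E₁) + 1/(A₂E₂) = 1/(1300×118×10³) + 1/(2175×118×10³) = 1.042×10⁻⁸ N⁻¹.
P = 0.00139 / 1.042×10⁻⁸ = 133500 N = 133.5 kN.
σ_{copper} = P/A₁ = 133500/1300 = 102.7 MPa, tensile.

σ ≈ 103 MPa (tensile)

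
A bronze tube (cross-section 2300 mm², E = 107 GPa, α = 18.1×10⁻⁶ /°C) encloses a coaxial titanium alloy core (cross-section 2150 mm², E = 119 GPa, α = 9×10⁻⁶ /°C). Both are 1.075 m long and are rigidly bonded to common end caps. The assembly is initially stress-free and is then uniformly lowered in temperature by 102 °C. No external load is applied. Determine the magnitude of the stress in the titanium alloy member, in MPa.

σ ≈ 54.2 MPa (compressive)

Equilibrium of a rigid end plate with no external load gives equal and opposite internal forces ±P in the two members. Since α_{bronze} > α_{titanium alloy}, cooling drives the bronze into tension and the titanium alloy into compression.
Setting the final lengths equal and cancelling L: (α₁ − α₂)ΔT = P/(A₁E₁) + P/(A₂E₂).
|α₁ − α₂|·ΔT = 9.1×10⁻⁶ × 102 = 0.0009282.
1/(A₁E₁) + 1/(A₂E₂) = 1/(2300×107×10³) + 1/(2150×119×10³) = 7.972×10⁻⁹ N⁻¹.
So P = 0.0009282 / 7.972×10⁻⁹ = 116.4 kN.
σ_{titanium alloy} = P/A₂ = 116400/2150 = 54.16 MPa, compressive.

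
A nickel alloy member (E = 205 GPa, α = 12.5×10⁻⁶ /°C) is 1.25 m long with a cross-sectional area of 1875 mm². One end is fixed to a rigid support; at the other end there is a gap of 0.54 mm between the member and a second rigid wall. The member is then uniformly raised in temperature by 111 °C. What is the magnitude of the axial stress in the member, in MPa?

If the wall were absent the member would grow by αΔT L = 12.5×10⁻⁶ × 111 × 1250 = 1.734 mm.
The gap closes (δ_free > 0.54 mm) and the wall then resists a further 1.734 − 0.54 = 1.194 mm of expansion.
Compatibility: PL/(AE) = 1.194 mm, so σ = P/A = E × (1.194/1250) = 195.9 MPa.

σ ≈ 196 MPa (compressive)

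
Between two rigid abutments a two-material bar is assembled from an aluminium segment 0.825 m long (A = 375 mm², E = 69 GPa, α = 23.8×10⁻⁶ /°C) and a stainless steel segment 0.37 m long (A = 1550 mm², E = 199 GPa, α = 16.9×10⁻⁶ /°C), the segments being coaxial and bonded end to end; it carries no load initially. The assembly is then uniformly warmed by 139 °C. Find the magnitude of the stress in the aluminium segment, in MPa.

σ ≈ 290 MPa (compressive)

If the supports were absent, the total length change would be Σ αᵢΔT Lᵢ = 23.8×10⁻⁶×139×825 + 16.9×10⁻⁶×139×370 = 3.598 mm.
The walls prevent any net length change, so an axial force P (same in every segment) develops. Compatibility: P · Σ Lᵢ/(AᵢEᵢ) = δ_free.
The series flexibility is Σ Lᵢ/(AᵢEᵢ) = 825/(375×69×10³) + 370/(1550×199×10³) = 3.308×10⁻⁵ mm/N.
Hence P = δ_free / Σ(L/AE) = 3.598/3.308×10⁻⁵ = 108.8 kN (compressive).
σ_{aluminium} = P / A = 108800 / 375 = 290 MPa.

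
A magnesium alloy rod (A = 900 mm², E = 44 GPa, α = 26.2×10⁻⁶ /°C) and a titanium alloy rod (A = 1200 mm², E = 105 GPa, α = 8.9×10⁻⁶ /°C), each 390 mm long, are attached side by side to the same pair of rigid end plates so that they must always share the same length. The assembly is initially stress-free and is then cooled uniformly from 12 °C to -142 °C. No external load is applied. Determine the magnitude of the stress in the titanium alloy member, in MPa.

The magnesium alloy has the larger α, so on cooling it would change length more than the titanium alloy if both were free. The rigid plates force a common final length, so the magnesium alloy is put into tension and the titanium alloy into compression, with equal and opposite forces P (no external load).
Equating the net (thermal + elastic) strains gives |α₁ − α₂|·ΔT = P·[1/(A₁E₁) + 1/(A₂E₂)].
|α₁ − α₂|·ΔT = 17.3×10⁻⁶ × 154 = 0.002664.
1/(A₁E₁) + 1/(A₂E₂) = 1/(900×44×10³) + 1/(1200×105×10³) = 3.319×10⁻⁸ N⁻¹.
So P = 0.002664 / 3.319×10⁻⁸ = 80.27 kN.
σ_{titanium alloy} = P/A₂ = 80270/1200 = 66.89 MPa, compressive.

σ ≈ 66.9 MPa (compressive)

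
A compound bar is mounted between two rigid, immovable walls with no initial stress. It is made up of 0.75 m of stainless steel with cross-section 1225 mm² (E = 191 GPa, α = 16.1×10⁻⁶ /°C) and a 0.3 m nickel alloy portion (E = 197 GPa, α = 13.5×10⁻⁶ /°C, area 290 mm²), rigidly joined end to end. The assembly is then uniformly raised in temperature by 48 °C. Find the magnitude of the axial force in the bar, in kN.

Free thermal expansion of the whole bar: Σ αᵢΔT Lᵢ = 16.1×10⁻⁶×48×750 + 13.5×10⁻⁶×48×300 = 0.774 mm.
The rigid supports impose zero overall length change; the single axial force P common to all segments must satisfy P Σ Lᵢ/(AᵢEᵢ) = δ_free.
The series flexibility is Σ Lᵢ/(AᵢEᵢ) = 750/(1225×191×10³) + 300/(290×197×10³) = 8.457×10⁻⁶ mm/N.
P = 0.774 / 8.457×10⁻⁶ = 91530 N = 91.53 kN, compressive.

P ≈ 91.5 kN (compressive)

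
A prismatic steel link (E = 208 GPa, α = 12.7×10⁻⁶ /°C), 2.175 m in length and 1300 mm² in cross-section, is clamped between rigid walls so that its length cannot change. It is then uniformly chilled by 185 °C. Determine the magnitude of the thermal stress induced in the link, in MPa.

σ ≈ 489 MPa (tensile)

The supports are rigid, so the total axial strain is zero. The restrained thermal strain is ε = αΔT = 12.7×10⁻⁶ × 185 = 2349.5×10⁻⁶.
Hence σ = E·αΔT = 208×10³ × 2349.5×10⁻⁶ = 488.7 MPa, tensile.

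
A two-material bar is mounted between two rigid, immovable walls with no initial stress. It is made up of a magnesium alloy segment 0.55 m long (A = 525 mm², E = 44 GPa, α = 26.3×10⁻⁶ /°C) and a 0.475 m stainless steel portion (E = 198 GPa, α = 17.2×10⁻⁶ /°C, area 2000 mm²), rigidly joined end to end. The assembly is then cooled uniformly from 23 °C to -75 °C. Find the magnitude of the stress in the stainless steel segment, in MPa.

Free thermal contraction of the whole bar: Σ αᵢΔT Lᵢ = 26.3×10⁻⁶×98×550 + 17.2×10⁻⁶×98×475 = 2.218 mm.
The walls prevent any net length change, so an axial force P (same in every segment) develops. Compatibility: P · Σ Lᵢ/(AᵢEᵢ) = δ_free.
The series flexibility is Σ Lᵢ/(AᵢEᵢ) = 550/(525×44×10³) + 475/(2000×198×10³) = 2.501×10⁻⁵ mm/N.
So P = 2.218 / 2.501×10⁻⁵ = 88.7 kN, tensile.
σ_{stainless steel} = P / A = 88700 / 2000 = 44.35 MPa.

σ ≈ 44.3 MPa (tensile)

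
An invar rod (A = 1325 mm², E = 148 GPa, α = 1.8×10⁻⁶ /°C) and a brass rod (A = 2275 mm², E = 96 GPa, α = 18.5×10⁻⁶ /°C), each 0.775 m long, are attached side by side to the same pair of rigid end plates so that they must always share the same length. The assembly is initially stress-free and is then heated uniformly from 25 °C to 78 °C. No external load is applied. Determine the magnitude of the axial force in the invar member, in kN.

P ≈ 91.5 kN (tensile in the invar)

The brass has the larger α, so on heating it would change length more than the invar if both were free. The rigid plates force a common final length, so the brass is put into compression and the invar into tension, with equal and opposite forces P (no external load).
Setting the final lengths equal and cancelling L: (α₁ − α₂)ΔT = P/(A₁E₁) + P/(A₂E₂).
|α₁ − α₂|·ΔT = 16.7×10⁻⁶ × 53 = 0.0008851.
1/(A₁E₁) + 1/(A₂E₂) = 1/(1325×148×10³) + 1/(2275×96×10³) = 9.678×10⁻⁹ N⁻¹.
P = 0.0008851 / 9.678×10⁻⁹ = 91450 N = 91.45 kN.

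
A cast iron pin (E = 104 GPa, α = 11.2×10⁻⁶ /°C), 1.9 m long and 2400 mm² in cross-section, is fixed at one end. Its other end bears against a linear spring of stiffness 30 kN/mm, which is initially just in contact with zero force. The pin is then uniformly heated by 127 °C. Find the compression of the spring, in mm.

δ ≈ 2.2 mm

Free thermal expansion: δ_free = αΔT L = 11.2×10⁻⁶ × 127 × 1900 = 2.703 mm.
Let P be the compressive force at the spring. The pin shortens elastically by PL/(AE) and the spring compresses by P/k; together these equal δ_free.
So P = δ_free / [L/(AE) + 1/k] = 2.703 / [ 1900/(2400×104×10³) + 1/(30×10³) ].
P = 2.703 / 4.095×10⁻⁵ = 66000 N.
Spring compression = P/k = 66000/(30×10³) = 2.2 mm.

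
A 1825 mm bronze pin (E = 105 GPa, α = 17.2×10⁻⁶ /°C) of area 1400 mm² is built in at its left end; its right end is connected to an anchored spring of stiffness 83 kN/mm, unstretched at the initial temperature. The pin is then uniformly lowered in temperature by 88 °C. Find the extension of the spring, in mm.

δ ≈ 1.36 mm

Free thermal contraction: δ_free = αΔT L = 17.2×10⁻⁶ × 88 × 1825 = 2.762 mm.
Let P be the tensile force in the spring. The pin extends elastically by PL/(AE) and the spring stretches by P/k; together these equal δ_free.
P [ L/(AE) + 1/k ] = δ_free → P [ 1825/(1400×105×10³) + 1/(83×10³) ] = 2.762.
P = 2.762 / 2.446×10⁻⁵ = 112900 N.
Spring extension = P/k = 112900/(83×10³) = 1.36 mm.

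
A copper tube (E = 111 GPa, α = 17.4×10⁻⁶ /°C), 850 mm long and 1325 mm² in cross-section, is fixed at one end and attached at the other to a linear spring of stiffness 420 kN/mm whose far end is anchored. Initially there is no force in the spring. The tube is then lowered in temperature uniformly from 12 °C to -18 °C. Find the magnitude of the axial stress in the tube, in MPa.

Free thermal contraction: δ_free = αΔT L = 17.4×10⁻⁶ × 30 × 850 = 0.4437 mm.
Let P be the tensile force in the spring. The tube extends elastically by PL/(AE) and the spring stretches by P/k; together these equal δ_free.
P [ L/(AE) + 1/k ] = δ_free → P [ 850/(1325×111×10³) + 1/(420×10³) ] = 0.4437.
P = 0.4437 / 8.16×10⁻⁶ = 54370 N.
σ = P/A = 54370/1325 = 41.04 MPa.

σ ≈ 41 MPa (tensile)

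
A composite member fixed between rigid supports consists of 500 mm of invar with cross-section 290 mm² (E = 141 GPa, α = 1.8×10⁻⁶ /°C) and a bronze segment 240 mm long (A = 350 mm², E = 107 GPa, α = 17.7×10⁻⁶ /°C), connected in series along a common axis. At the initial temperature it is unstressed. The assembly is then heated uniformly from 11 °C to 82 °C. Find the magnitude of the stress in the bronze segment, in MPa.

σ ≈ 56 MPa (compressive)

Free thermal expansion of the whole bar: Σ αᵢΔT Lᵢ = 1.8×10⁻⁶×71×500 + 17.7×10⁻⁶×71×240 = 0.3655 mm.
The walls prevent any net length change, so an axial force P (same in every segment) develops. Compatibility: P · Σ Lᵢ/(AᵢEᵢ) = δ_free.
The series flexibility is Σ Lᵢ/(AᵢEᵢ) = 500/(290×141×10³) + 240/(350×107×10³) = 1.864×10⁻⁵ mm/N.
Hence P = δ_free / Σ(L/AE) = 0.3655/1.864×10⁻⁵ = 19.61 kN (compressive).
σ_{bronze} = P / A = 19610 / 350 = 56.04 MPa.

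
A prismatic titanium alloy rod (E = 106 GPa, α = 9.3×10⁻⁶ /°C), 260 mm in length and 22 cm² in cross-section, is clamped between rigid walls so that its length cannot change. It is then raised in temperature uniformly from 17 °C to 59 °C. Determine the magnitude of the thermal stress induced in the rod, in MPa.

σ ≈ 41.4 MPa (compressive)

Because both ends are immovable the net strain is zero, and the suppressed thermal strain is αΔT = 9.3×10⁻⁶ × 42 = 390.6×10⁻⁶.
σ = EαΔT = 106×10³ × 9.3×10⁻⁶ × 42 = 41.4 MPa (compressive; the rod is trying to expand).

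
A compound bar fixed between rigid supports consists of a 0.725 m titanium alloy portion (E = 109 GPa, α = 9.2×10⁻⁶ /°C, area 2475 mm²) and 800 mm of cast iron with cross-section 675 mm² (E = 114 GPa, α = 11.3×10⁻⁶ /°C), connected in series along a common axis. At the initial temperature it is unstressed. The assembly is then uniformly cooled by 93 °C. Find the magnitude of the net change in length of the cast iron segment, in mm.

Free thermal contraction of the whole bar: Σ αᵢΔT Lᵢ = 9.2×10⁻⁶×93×725 + 11.3×10⁻⁶×93×800 = 1.461 mm.
Since the ends are fixed, an axial force P builds up, equal in every segment, with P · Σ Lᵢ/(AᵢEᵢ) = δ_free.
The series flexibility is Σ Lᵢ/(AᵢEᵢ) = 725/(2475×109×10³) + 800/(675×114×10³) = 1.308×10⁻⁵ mm/N.
Hence P = δ_free / Σ(L/AE) = 1.461/1.308×10⁻⁵ = 111.7 kN (tensile).
For the cast iron segment, free thermal change = 11.3×10⁻⁶×93×800 = 0.8407 mm and elastic change from P = 111700×800/(675×114×10³) = 1.161 mm; these oppose, so the net change is 0.32 mm (segment lengthens).

|ΔL| ≈ 0.32 mm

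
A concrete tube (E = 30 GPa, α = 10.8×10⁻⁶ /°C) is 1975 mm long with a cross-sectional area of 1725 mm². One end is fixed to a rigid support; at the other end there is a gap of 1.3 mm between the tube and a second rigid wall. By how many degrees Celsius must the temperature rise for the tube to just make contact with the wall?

ΔT ≈ 60.9 °C

The gap closes when αΔT L = 1.3 mm, since the tube is still unstressed at that instant.
ΔT = 1.3 / (10.8×10⁻⁶ × 1975) = 60.95 °C.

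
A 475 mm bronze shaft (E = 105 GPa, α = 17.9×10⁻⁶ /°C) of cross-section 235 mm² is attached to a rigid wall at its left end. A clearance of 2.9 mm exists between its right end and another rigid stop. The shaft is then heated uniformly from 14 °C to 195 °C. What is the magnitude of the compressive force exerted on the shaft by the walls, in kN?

Free thermal elongation = αΔT L = 17.9×10⁻⁶ × 181 × 475 = 1.539 mm.
This is smaller than the 2.9 mm clearance, so the shaft expands freely without reaching the stop — the stress is zero.

P ≈ 0 kN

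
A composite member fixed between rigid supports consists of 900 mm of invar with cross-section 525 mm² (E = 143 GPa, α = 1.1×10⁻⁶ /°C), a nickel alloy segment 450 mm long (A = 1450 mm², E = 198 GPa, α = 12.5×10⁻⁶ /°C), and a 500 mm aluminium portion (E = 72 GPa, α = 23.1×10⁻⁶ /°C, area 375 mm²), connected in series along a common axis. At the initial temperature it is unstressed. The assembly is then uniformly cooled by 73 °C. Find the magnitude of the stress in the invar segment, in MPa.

With the walls removed the bar would change length by δ_free = Σ αᵢΔT Lᵢ = 1.1×10⁻⁶×73×900 + 12.5×10⁻⁶×73×450 + 23.1×10⁻⁶×73×500 = 1.326 mm.
Since the ends are fixed, an axial force P builds up, equal in every segment, with P · Σ Lᵢ/(AᵢEᵢ) = δ_free.
Σ Lᵢ/(AᵢEᵢ) = 900/(525×143×10³) + 450/(1450×198×10³) + 500/(375×72×10³) = 3.207×10⁻⁵ mm/N.
Hence P = δ_free / Σ(L/AE) = 1.326/3.207×10⁻⁵ = 41.34 kN (tensile).
σ_{invar} = P / A = 41340 / 525 = 78.75 MPa.

σ ≈ 78.7 MPa (tensile)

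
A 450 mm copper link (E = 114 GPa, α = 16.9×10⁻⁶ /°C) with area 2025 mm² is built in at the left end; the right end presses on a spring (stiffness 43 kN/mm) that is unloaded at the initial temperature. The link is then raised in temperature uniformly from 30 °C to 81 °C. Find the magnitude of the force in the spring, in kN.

P ≈ 15.4 kN

Free thermal expansion: δ_free = αΔT L = 16.9×10⁻⁶ × 51 × 450 = 0.3879 mm.
Let P be the compressive force at the spring. The link shortens elastically by PL/(AE) and the spring compresses by P/k; together these equal δ_free.
So P = δ_free / [L/(AE) + 1/k] = 0.3879 / [ 450/(2025×114×10³) + 1/(43×10³) ].
P = 0.3879 / 2.521×10⁻⁵ = 15390 N.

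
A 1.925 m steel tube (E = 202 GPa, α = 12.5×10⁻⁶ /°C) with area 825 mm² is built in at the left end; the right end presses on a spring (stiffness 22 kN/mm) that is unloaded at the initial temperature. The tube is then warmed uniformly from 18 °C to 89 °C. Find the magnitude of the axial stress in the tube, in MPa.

If the spring were absent the tube would lengthen by αΔT L = 12.5×10⁻⁶ × 71 × 1925 = 1.708 mm.
With a force P in the spring, the elastic change of the tube is PL/(AE) and that of the spring is P/k; compatibility requires their sum to equal δ_free.
So P = δ_free / [L/(AE) + 1/k] = 1.708 / [ 1925/(825×202×10³) + 1/(22×10³) ].
P = 1.708 / 5.701×10⁻⁵ = 29970 N.
σ = P/A = 29970/825 = 36.33 MPa.

σ ≈ 36.3 MPa (compressive)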